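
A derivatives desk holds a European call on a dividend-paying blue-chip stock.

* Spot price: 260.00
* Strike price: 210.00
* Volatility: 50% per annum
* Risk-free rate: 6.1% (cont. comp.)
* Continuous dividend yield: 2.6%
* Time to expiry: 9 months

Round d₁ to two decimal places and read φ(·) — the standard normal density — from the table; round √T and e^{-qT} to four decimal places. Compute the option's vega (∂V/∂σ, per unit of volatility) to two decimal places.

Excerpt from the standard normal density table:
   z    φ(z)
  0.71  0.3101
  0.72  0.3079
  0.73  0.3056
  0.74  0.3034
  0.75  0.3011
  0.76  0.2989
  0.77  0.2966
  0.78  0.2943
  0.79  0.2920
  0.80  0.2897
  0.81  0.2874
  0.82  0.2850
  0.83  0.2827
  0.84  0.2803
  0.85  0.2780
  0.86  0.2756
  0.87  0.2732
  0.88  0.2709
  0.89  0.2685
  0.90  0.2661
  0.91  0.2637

65.49

T = 0.75;  σ√T = 0.4330
d₁ = [ln(260/210) + (0.061 − 0.026 + 0.5²/2)·0.75] / 0.4330 = [0.2136 + 0.1200] / 0.4330 = 0.7704 → 0.77
√T = √0.75 = 0.8660
φ(d₁) = φ(0.77) = 0.2966
e^(−qT) = e^(−0.026·0.75) = 0.9807
vega = S·e^(−qT)·φ(d₁)·√T = 260·0.9807·0.2966·0.8660 = 65.4936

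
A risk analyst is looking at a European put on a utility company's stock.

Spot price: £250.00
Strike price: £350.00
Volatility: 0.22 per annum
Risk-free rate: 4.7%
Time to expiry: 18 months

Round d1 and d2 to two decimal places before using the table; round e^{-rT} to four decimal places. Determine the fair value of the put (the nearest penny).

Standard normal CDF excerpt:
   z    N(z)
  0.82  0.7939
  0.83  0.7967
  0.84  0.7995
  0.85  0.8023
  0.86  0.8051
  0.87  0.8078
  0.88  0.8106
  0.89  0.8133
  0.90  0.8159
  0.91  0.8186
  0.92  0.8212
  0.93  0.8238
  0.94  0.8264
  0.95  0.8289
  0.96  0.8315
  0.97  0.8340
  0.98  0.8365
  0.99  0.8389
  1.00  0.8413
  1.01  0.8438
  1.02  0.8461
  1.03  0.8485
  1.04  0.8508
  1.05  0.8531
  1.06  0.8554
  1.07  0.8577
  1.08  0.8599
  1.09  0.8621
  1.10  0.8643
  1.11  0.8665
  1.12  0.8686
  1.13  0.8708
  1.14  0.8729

T = 1.5;  σ√T = 0.2694
d₁ = [ln(250/350) + (0.047 + 0.22²/2)·1.5] / 0.2694 = [-0.3365 + 0.1068] / 0.2694 = -0.8524 which rounds to -0.85
d₂ = d₁ − σ√T = -0.8524 − 0.2694 = -1.1218 which rounds to -1.12
exp(−rT) = exp(−0.047·1.5) = 0.9319
P = 350·0.9319·N(1.12) − 250·N(0.85) = 350·0.9319·0.8686 − 250·0.8023 = 283.3069 − 200.5750 = 82.7319

£82.73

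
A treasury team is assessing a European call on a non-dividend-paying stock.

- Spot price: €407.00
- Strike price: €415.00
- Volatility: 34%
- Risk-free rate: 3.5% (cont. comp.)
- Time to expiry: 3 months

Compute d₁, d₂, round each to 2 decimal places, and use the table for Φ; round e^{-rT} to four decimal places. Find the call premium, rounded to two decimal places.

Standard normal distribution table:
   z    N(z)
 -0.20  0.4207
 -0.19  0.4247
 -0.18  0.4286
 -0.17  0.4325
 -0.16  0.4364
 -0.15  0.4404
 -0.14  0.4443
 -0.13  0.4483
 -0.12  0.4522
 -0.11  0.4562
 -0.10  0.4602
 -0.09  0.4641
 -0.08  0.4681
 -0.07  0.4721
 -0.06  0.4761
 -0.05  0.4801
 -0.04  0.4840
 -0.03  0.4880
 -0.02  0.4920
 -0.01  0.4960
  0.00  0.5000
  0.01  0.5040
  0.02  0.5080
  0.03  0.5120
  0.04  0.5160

€25.58

T = 0.25;  σ√T = 0.1700
d₁ = [ln(407/415) + (0.035 + ½·0.34²)·0.25] / (σ√T) = (-0.0195 + 0.0232) / 0.1700 = 0.0220 ⇒ 0.02
d₂ = 0.0220 − 0.1700 = -0.1480 ⇒ -0.15
e^(−rT) = e^(−0.035·0.25) = 0.9913
N(d₁) = N(0.02) = 0.5080;  N(d₂) = N(-0.15) = 0.4404
C = 407·0.5080 − 415·0.9913·0.4404 = 206.7560 − 181.1759 = 25.5801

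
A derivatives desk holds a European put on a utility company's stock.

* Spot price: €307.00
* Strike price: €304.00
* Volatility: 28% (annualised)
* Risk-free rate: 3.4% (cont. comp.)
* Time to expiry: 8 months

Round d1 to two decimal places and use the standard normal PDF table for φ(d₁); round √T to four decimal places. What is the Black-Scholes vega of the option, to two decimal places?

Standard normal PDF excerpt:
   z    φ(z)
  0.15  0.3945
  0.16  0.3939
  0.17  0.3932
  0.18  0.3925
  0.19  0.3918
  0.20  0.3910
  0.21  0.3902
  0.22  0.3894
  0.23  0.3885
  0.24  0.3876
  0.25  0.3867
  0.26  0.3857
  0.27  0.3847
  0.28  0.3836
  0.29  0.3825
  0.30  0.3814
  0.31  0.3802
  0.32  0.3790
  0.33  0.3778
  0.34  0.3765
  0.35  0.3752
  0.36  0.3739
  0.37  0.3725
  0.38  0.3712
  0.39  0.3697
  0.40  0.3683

96.68

T = 0.6667;  σ√T = 0.2286
d₁ = [ln(307/304) + (0.034 + 0.28²/2)·0.6667] / 0.2286 = [0.0098 + 0.0488] / 0.2286 = 0.2564 → 0.26
√T = √0.6667 = 0.8165
φ(d₁) = φ(0.26) = 0.3857
vega = S·φ(d₁)·√T = 307·0.3857·0.8165 = 96.6817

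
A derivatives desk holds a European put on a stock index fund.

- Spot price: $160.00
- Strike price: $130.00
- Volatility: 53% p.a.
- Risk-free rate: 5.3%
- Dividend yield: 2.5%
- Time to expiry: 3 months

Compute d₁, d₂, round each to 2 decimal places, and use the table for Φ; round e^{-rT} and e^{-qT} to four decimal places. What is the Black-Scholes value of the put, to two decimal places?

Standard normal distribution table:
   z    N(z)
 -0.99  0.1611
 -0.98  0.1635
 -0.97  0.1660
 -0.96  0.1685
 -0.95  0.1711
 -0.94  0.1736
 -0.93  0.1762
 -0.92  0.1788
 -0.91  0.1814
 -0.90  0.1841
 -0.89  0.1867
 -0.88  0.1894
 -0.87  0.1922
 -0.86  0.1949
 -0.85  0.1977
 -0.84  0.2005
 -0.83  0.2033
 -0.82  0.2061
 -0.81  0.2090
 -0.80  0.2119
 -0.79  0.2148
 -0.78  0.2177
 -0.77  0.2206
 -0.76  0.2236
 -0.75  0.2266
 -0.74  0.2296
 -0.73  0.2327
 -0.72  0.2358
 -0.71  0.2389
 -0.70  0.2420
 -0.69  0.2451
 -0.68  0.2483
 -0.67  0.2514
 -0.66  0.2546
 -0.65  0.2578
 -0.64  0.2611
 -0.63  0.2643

$4.25

σ√T = 0.53·√0.25 = 0.2650
d₁ = [ln(160/130) + (0.053 − 0.025 + ½·0.53²)·0.25] / (σ√T) = (0.2076 + 0.0421) / 0.2650 = 0.9425 → 0.94
d₂ = 0.9425 − 0.2650 = 0.6775 → 0.68
exp(−qT) = exp(−0.025·0.25) = 0.9938;  exp(−rT) = exp(−0.053·0.25) = 0.9868
P = 130·0.9868·N(-0.68) − 160·0.9938·N(-0.94) = 130·0.9868·0.2483 − 160·0.9938·0.1736 = 31.8529 − 27.6038 = 4.2491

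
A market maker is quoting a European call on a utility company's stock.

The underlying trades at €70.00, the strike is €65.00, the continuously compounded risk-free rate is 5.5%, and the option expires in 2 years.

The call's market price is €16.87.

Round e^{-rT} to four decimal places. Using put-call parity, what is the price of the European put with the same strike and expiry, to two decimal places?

e^(−rT) = e^(−0.055·2) = 0.8958
Put-call parity: C − P = S − K·e^(−rT) = 70 − 65·0.8958 = 70 − 58.2270 = 11.7730
P = C − (C − P) = 16.87 − (11.7730) = 5.0970

€5.10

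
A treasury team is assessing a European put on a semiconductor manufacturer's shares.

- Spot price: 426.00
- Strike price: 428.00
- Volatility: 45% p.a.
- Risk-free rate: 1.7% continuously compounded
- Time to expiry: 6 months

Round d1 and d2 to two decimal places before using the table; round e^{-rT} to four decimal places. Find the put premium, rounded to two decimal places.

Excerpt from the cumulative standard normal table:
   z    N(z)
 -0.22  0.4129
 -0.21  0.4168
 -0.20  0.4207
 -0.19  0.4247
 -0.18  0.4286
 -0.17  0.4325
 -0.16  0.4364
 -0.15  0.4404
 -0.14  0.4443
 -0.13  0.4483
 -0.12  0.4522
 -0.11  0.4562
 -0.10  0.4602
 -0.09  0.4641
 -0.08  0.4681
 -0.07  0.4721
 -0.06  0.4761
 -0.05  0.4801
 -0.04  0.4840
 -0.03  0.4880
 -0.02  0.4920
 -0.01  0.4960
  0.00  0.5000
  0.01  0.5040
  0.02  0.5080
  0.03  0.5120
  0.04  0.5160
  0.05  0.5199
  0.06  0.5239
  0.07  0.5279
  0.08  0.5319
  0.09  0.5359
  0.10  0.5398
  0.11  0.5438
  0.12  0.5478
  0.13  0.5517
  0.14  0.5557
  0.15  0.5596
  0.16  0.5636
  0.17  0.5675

σ√T = 0.45·√0.5 = 0.3182
d₁ = [ln(426/428) + (0.017 + 0.45²/2)·0.5] / 0.3182 = [-0.0047 + 0.0591] / 0.3182 = 0.1711 ⇒ 0.17
d₂ = d₁ − σ√T = 0.1711 − 0.3182 = -0.1471 ⇒ -0.15
exp(−rT) = exp(−0.017·0.5) = 0.9915
N(−d₂) = N(0.15) = 0.5596;  N(−d₁) = N(-0.17) = 0.4325
P = 428·0.9915·0.5596 − 426·0.4325 = 237.4730 − 184.2450 = 53.2280

53.23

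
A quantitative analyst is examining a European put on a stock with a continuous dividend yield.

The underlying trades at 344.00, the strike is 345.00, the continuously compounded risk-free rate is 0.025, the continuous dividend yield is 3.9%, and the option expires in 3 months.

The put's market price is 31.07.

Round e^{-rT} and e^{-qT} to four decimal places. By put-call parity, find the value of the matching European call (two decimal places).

exp(−qT) = exp(−0.039·0.25) = 0.9903;  exp(−rT) = exp(−0.025·0.25) = 0.9938
Put-call parity: C − P = S·e^(−qT) − K·e^(−rT) = 344·0.9903 − 345·0.9938 = 340.6632 − 342.8610 = -2.1978
C = P + (C − P) = 31.07 + (-2.1978) = 28.8722

28.87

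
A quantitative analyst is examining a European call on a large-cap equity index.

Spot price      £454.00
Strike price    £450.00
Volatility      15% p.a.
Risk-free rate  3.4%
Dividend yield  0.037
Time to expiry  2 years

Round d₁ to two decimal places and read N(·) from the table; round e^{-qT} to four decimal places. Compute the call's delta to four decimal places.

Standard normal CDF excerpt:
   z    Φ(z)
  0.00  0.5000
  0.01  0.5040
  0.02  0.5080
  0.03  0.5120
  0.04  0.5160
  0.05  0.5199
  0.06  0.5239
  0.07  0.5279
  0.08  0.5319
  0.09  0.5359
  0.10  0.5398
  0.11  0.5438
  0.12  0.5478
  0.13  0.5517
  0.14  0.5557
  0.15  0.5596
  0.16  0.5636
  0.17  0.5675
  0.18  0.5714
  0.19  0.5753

σ√T = 0.15 × 1.4142 = 0.2121
d₁ = [ln(454/450) + (0.034 − 0.037 + ½·0.15²)·2] / (σ√T) = (0.0088 + 0.0165) / 0.2121 = 0.1195 → 0.12
N(d₁) = N(0.12) = 0.5478
Δ_call = exp(−qT)·N(d₁) = 0.9287·0.5478 = 0.5087

0.5087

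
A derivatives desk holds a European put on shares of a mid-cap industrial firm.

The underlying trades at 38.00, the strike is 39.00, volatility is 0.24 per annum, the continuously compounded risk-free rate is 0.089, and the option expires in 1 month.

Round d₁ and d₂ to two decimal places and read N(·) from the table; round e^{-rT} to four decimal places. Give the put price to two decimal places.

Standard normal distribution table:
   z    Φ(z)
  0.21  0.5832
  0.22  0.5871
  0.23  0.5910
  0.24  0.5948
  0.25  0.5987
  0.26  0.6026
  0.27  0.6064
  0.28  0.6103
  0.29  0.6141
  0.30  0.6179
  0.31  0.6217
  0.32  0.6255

T = 0.08333;  σ√T = 0.0693
d₁ = [ln(38/39) + (0.089 + 0.24²/2)·0.08333] / 0.0693 = [-0.0260 + 0.0098] / 0.0693 = -0.2332 ⇒ -0.23
d₂ = d₁ − σ√T = -0.2332 − 0.0693 = -0.3025 ⇒ -0.30
e^(−rT) = e^(−0.089·0.08333) = 0.9926
N(−d₂) = N(0.30) = 0.6179;  N(−d₁) = N(0.23) = 0.5910
P = 39·0.9926·0.6179 − 38·0.5910 = 23.9198 − 22.4580 = 1.4618

1.46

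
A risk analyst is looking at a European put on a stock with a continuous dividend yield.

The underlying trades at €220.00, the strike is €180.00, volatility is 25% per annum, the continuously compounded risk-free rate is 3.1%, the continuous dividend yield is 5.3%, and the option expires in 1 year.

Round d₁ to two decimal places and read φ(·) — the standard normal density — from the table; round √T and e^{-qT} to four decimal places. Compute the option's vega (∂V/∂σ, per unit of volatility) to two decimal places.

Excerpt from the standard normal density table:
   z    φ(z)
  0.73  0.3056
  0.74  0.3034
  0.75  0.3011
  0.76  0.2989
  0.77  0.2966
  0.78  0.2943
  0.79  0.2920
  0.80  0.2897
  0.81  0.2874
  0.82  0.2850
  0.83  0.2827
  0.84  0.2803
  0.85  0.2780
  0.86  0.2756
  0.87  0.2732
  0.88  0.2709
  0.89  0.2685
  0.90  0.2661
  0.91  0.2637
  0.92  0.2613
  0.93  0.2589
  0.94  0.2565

58.48

σ√T = 0.25·√1 = 0.2500
d₁ = [ln(220/180) + (0.031 − 0.053 + 0.25²/2)·1] / 0.2500 = [0.2007 + 0.0093] / 0.2500 = 0.8397 ⇒ 0.84
√T = √1 = 1.0000
φ(d₁) = φ(0.84) = 0.2803
exp(−qT) = exp(−0.053·1) = 0.9484
vega = S·exp(−qT)·φ(d₁)·√T = 220·0.9484·0.2803·1.0000 = 58.4840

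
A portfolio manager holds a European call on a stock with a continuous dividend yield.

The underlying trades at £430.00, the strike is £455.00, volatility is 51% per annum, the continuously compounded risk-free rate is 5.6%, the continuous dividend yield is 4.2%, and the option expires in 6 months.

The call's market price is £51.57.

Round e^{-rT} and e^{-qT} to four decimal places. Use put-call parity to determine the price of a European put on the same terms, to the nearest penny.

£72.96

e^(−qT) = e^(−0.042·0.5) = 0.9792;  e^(−rT) = e^(−0.056·0.5) = 0.9724
Put-call parity: C − P = S·e^(−qT) − K·e^(−rT) = 430·0.9792 − 455·0.9724 = 421.0560 − 442.4420 = -21.3860
P = C − (C − P) = 51.57 − (-21.3860) = 72.9560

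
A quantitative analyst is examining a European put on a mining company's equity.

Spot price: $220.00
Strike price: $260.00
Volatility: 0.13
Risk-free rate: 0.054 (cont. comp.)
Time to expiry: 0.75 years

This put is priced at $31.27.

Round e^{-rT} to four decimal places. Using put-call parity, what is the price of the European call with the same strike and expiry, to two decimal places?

$1.59

e^(−rT) = e^(−0.054·0.75) = 0.9603
Put-call parity: C − P = S − K·e^(−rT) = 220 − 260·0.9603 = 220 − 249.6780 = -29.6780
C = P + (C − P) = 31.27 + (-29.6780) = 1.5920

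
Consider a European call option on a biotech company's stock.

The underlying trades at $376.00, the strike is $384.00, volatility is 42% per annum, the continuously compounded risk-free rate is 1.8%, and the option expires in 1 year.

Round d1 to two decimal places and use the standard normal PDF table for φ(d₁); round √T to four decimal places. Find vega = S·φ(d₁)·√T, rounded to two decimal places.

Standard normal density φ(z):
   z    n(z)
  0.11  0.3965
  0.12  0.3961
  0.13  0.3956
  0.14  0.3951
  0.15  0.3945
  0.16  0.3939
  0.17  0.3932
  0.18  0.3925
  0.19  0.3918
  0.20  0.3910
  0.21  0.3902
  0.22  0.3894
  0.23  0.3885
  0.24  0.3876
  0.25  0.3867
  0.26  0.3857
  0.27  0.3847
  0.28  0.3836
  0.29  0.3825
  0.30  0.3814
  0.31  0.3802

147.02

σ√T = 0.42·√1 = 0.4200
d₁ = [ln(376/384) + (0.018 + ½·0.42²)·1] / (σ√T) = (-0.0211 + 0.1062) / 0.4200 = 0.2027 ⇒ 0.20
√T = √1 = 1.0000
φ(d₁) = φ(0.20) = 0.3910
vega = S·φ(d₁)·√T = 376·0.3910·1.0000 = 147.0160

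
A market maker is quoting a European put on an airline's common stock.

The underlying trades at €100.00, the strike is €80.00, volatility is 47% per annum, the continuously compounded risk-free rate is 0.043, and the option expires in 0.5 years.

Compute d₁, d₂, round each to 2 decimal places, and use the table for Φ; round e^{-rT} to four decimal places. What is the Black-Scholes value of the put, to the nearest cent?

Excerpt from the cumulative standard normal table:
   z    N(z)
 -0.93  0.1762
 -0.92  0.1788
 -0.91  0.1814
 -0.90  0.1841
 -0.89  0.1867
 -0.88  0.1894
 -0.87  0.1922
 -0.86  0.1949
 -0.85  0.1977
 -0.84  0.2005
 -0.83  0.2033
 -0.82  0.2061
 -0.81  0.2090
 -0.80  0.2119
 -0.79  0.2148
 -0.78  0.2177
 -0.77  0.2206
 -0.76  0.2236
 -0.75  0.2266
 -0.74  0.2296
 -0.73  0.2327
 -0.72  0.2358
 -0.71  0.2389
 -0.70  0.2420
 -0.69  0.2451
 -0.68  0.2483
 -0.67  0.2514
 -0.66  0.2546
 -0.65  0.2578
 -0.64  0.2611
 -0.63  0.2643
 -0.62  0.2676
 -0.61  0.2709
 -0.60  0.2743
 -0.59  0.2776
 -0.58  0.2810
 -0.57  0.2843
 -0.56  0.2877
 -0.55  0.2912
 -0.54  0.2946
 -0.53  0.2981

T = 0.5;  σ√T = 0.3323
d₁ = [ln(100/80) + (0.043 + ½·0.47²)·0.5] / (σ√T) = (0.2231 + 0.0767) / 0.3323 = 0.9023 → 0.90
d₂ = 0.9023 − 0.3323 = 0.5700 → 0.57
e^(−rT) = e^(−0.043·0.5) = 0.9787
N(−d₂) = N(-0.57) = 0.2843;  N(−d₁) = N(-0.90) = 0.1841
P = 80·0.9787·0.2843 − 100·0.1841 = 22.2596 − 18.4100 = 3.8496

€3.85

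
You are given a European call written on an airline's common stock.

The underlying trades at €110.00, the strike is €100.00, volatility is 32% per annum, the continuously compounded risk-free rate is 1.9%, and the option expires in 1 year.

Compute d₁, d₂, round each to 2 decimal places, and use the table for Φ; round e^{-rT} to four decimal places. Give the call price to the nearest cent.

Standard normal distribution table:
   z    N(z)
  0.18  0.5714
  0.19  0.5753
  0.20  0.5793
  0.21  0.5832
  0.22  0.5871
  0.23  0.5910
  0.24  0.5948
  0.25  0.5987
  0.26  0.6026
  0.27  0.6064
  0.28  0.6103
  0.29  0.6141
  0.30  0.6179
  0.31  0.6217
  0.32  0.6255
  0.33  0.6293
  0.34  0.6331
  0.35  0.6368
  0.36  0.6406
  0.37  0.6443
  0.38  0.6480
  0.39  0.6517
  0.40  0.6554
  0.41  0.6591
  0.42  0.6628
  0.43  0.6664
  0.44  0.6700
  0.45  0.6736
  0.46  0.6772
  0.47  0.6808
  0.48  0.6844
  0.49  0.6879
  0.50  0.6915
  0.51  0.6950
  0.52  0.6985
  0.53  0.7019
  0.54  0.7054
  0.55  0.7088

σ√T = 0.32 × 1.0000 = 0.3200
ln(S/K) + (r + σ²/2)T = ln(110/100) + (0.019 + 0.32²/2)·1 = 0.0953 + 0.0702 = 0.1655
d₁ = 0.1655 / 0.3200 = 0.5172 → 0.52
d₂ = d₁ − σ√T = 0.5172 − 0.3200 = 0.1972 → 0.20
e^(−rT) = e^(−0.019·1) = 0.9812
N(d₁) = N(0.52) = 0.6985;  N(d₂) = N(0.20) = 0.5793
C = 110·0.6985 − 100·0.9812·0.5793 = 76.8350 − 56.8409 = 19.9941

€19.99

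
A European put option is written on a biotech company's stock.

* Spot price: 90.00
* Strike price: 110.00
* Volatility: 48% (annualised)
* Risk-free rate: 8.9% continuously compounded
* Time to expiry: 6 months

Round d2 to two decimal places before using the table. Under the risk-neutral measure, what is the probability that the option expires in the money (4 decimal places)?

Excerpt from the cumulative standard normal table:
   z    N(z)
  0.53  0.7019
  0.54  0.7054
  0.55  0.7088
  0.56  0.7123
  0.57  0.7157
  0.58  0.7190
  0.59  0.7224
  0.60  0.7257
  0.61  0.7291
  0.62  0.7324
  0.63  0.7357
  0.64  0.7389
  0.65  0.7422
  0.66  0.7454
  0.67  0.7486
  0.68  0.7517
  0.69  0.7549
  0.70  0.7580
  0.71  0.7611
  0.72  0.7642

0.7357

σ√T = 0.48·√0.5 = 0.3394
d₁ = [ln(90/110) + (0.089 + ½·0.48²)·0.5] / (σ√T) = (-0.2007 + 0.1021) / 0.3394 = -0.2904 ≈ -0.29
d₂ = -0.2904 − 0.3394 = -0.6298 ≈ -0.63
Risk-neutral Pr[S_T < K] = N(−d₂) = N(0.63) = 0.7357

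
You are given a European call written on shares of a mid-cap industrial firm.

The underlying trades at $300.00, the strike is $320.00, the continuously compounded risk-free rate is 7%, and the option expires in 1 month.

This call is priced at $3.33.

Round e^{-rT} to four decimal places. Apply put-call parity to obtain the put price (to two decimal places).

e^(−rT) = e^(−0.07·0.08333) = 0.9942
Put-call parity: C − P = S − K·e^(−rT) = 300 − 320·0.9942 = 300 − 318.1440 = -18.1440
P = C − (C − P) = 3.33 − (-18.1440) = 21.4740

$21.47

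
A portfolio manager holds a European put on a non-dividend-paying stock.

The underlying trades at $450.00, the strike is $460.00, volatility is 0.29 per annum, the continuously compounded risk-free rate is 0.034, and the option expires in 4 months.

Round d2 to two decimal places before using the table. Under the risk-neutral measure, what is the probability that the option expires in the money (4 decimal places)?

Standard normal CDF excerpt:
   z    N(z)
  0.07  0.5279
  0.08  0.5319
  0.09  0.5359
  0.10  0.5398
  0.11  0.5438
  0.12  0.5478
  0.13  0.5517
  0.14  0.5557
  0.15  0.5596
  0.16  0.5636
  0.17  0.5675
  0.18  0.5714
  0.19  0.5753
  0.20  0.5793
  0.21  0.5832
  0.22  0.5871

σ√T = 0.29·√0.3333 = 0.1674
d₁ = [ln(450/460) + (0.034 + ½·0.29²)·0.3333] / (σ√T) = (-0.0220 + 0.0254) / 0.1674 = 0.0201 ⇒ 0.02
d₂ = 0.0201 − 0.1674 = -0.1473 ⇒ -0.15
Pr(exercise) under Q = N(−d₂) = N(0.15) = 0.5596

0.5596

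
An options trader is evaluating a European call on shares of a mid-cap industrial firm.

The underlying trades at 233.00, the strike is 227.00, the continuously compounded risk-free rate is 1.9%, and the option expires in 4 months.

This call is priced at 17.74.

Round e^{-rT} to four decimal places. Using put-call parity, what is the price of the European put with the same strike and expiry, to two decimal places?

e^(−rT) = e^(−0.019·0.3333) = 0.9937
Put-call parity: C − P = S − K·e^(−rT) = 233 − 227·0.9937 = 233 − 225.5699 = 7.4301
P = C − (C − P) = 17.74 − (7.4301) = 10.3099

10.31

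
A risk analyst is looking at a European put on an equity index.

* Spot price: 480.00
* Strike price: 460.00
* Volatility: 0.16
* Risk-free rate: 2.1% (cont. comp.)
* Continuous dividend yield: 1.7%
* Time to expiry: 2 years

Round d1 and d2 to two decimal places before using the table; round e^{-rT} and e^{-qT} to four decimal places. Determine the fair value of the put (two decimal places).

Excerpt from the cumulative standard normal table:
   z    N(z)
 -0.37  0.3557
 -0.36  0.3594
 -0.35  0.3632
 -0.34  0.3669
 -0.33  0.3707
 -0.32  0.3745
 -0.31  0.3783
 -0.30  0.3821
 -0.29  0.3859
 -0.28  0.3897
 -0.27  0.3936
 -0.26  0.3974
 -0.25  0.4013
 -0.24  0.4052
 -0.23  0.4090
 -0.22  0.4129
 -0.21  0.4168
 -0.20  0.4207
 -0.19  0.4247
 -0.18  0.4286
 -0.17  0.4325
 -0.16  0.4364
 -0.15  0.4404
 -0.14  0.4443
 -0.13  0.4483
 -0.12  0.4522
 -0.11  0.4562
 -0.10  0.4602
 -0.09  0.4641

σ√T = 0.16·√2 = 0.2263
d₁ = [ln(480/460) + (0.021 − 0.017 + ½·0.16²)·2] / (σ√T) = (0.0426 + 0.0336) / 0.2263 = 0.3366 ⇒ 0.34
d₂ = 0.3366 − 0.2263 = 0.1103 ⇒ 0.11
exp(−qT) = exp(−0.017·2) = 0.9666;  exp(−rT) = exp(−0.021·2) = 0.9589
P = 460·0.9589·N(-0.11) − 480·0.9666·N(-0.34) = 460·0.9589·0.4562 − 480·0.9666·0.3669 = 201.2271 − 170.2299 = 30.9972

31.00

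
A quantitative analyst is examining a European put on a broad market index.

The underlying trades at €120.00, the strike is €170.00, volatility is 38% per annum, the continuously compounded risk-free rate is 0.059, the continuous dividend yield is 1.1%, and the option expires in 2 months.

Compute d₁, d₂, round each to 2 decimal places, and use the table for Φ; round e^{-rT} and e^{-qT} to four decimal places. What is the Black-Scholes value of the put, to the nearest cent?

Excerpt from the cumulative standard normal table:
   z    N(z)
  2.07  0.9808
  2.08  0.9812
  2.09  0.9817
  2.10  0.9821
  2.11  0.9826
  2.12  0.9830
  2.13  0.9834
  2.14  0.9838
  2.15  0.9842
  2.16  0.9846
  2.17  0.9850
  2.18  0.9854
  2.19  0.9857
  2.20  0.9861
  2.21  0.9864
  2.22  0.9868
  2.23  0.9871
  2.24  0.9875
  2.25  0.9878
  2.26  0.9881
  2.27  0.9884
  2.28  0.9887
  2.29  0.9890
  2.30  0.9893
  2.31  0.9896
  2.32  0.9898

€48.63

σ√T = 0.38·√0.1667 = 0.1551
d₁ = [ln(120/170) + (0.059 − 0.011 + 0.38²/2)·0.1667] / 0.1551 = [-0.3483 + 0.0200] / 0.1551 = -2.1161 ⇒ -2.12
d₂ = d₁ − σ√T = -2.1161 − 0.1551 = -2.2712 ⇒ -2.27
exp(−qT) = exp(−0.011·0.1667) = 0.9982;  exp(−rT) = exp(−0.059·0.1667) = 0.9902
N(−d₂) = N(2.27) = 0.9884;  N(−d₁) = N(2.12) = 0.9830
P = 170·0.9902·0.9884 − 120·0.9982·0.9830 = 166.3813 − 117.7477 = 48.6337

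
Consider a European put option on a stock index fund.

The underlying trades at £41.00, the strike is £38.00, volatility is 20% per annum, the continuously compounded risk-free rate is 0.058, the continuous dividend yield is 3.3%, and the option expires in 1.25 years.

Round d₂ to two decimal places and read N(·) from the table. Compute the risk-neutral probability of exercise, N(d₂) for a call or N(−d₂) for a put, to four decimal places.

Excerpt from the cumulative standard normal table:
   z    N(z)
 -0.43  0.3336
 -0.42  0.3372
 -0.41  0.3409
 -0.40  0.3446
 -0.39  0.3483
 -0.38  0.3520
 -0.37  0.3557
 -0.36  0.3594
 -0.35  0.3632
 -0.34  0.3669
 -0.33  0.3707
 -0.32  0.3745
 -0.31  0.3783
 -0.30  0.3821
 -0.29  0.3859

σ√T = 0.2 × 1.1180 = 0.2236
ln(S/K) + (r − q + σ²/2)T = ln(41/38) + (0.058 − 0.033 + 0.2²/2)·1.25 = 0.0760 + 0.0563 = 0.1322
d₁ = 0.1322 / 0.2236 = 0.5914 ⇒ 0.59
d₂ = d₁ − σ√T = 0.5914 − 0.2236 = 0.3678 ⇒ 0.37
Risk-neutral Pr[S_T < K] = N(−d₂) = N(-0.37) = 0.3557

0.3557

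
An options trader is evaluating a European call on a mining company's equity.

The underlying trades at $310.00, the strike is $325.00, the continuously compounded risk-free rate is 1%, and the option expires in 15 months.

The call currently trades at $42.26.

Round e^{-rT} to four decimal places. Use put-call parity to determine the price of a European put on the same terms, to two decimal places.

e^(−rT) = e^(−0.01·1.25) = 0.9876
Put-call parity: C − P = S − K·e^(−rT) = 310 − 325·0.9876 = 310 − 320.9700 = -10.9700
P = C − (C − P) = 42.26 − (-10.9700) = 53.2300

$53.23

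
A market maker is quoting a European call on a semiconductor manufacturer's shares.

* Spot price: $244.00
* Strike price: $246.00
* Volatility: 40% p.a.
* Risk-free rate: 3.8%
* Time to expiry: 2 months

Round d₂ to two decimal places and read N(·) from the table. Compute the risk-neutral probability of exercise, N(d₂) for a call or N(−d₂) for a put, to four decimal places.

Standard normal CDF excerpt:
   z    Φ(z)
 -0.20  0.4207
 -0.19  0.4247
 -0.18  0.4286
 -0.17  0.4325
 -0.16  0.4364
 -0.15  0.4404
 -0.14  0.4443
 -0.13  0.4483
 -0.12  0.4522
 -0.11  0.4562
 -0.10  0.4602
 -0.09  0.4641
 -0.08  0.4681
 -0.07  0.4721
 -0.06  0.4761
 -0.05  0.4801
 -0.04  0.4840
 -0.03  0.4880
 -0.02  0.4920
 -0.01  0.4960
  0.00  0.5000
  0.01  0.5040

0.4641

T = 0.1667;  σ√T = 0.1633
ln(S/K) + (r + σ²/2)T = ln(244/246) + (0.038 + 0.4²/2)·0.1667 = -0.0082 + 0.0197 = 0.0115
d₁ = 0.0115 / 0.1633 = 0.0704 → 0.07
d₂ = d₁ − σ√T = 0.0704 − 0.1633 = -0.0929 → -0.09
Pr(exercise) under Q = N(d₂) = 0.4641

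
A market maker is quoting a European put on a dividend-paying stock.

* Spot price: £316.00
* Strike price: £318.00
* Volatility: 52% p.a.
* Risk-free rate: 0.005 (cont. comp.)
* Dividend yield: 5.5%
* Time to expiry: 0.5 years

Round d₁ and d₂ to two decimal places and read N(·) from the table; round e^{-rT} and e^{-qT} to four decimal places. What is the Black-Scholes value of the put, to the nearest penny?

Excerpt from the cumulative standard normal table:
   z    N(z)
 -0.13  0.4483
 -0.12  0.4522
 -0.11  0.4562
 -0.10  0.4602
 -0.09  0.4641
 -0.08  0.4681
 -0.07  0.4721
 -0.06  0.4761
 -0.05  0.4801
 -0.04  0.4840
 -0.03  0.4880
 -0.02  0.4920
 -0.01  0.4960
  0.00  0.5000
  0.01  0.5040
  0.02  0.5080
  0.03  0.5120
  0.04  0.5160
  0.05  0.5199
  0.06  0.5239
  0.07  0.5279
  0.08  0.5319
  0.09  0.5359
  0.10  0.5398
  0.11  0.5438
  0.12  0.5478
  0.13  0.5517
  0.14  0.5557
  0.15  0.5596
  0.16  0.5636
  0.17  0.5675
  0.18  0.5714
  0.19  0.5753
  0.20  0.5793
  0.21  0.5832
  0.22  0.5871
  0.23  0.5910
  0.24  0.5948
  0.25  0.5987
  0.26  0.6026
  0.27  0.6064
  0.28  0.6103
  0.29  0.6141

£50.87

T = 0.5;  σ√T = 0.3677
ln(S/K) + (r − q + σ²/2)T = ln(316/318) + (0.005 − 0.055 + 0.52²/2)·0.5 = -0.0063 + 0.0426 = 0.0363
d₁ = 0.0363 / 0.3677 = 0.0987 which rounds to 0.10
d₂ = d₁ − σ√T = 0.0987 − 0.3677 = -0.2690 which rounds to -0.27
e^(−qT) = e^(−0.055·0.5) = 0.9729;  e^(−rT) = e^(−0.005·0.5) = 0.9975
N(−d₂) = N(0.27) = 0.6064;  N(−d₁) = N(-0.10) = 0.4602
P = 318·0.9975·0.6064 − 316·0.9729·0.4602 = 192.3531 − 141.4822 = 50.8709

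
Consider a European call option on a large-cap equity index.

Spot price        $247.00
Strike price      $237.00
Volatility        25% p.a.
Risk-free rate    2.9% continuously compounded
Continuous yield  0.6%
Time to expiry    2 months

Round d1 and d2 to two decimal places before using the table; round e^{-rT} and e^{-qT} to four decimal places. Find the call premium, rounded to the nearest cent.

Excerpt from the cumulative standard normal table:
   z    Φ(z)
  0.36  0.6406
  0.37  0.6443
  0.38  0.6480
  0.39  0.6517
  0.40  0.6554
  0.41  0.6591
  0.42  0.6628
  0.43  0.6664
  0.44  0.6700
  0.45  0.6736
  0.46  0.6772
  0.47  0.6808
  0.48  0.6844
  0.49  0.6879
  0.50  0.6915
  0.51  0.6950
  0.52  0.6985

T = 0.1667;  σ√T = 0.1021
ln(S/K) + (r − q + σ²/2)T = ln(247/237) + (0.029 − 0.006 + 0.25²/2)·0.1667 = 0.0413 + 0.0090 = 0.0504
d₁ = 0.0504 / 0.1021 = 0.4935 ≈ 0.49
d₂ = d₁ − σ√T = 0.4935 − 0.1021 = 0.3915 ≈ 0.39
exp(−qT) = exp(−0.006·0.1667) = 0.9990;  exp(−rT) = exp(−0.029·0.1667) = 0.9952
C = 247·0.9990·N(0.49) − 237·0.9952·N(0.39) = 247·0.9990·0.6879 − 237·0.9952·0.6517 = 169.7414 − 153.7115 = 16.0299

$16.03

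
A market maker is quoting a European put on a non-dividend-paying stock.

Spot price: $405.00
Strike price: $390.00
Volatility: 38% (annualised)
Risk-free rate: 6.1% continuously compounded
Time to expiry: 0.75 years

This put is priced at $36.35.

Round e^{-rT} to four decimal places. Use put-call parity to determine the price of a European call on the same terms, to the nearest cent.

exp(−rT) = exp(−0.061·0.75) = 0.9553
Put-call parity: C − P = S − K·e^(−rT) = 405 − 390·0.9553 = 405 − 372.5670 = 32.4330
C = P + (C − P) = 36.35 + (32.4330) = 68.7830

$68.78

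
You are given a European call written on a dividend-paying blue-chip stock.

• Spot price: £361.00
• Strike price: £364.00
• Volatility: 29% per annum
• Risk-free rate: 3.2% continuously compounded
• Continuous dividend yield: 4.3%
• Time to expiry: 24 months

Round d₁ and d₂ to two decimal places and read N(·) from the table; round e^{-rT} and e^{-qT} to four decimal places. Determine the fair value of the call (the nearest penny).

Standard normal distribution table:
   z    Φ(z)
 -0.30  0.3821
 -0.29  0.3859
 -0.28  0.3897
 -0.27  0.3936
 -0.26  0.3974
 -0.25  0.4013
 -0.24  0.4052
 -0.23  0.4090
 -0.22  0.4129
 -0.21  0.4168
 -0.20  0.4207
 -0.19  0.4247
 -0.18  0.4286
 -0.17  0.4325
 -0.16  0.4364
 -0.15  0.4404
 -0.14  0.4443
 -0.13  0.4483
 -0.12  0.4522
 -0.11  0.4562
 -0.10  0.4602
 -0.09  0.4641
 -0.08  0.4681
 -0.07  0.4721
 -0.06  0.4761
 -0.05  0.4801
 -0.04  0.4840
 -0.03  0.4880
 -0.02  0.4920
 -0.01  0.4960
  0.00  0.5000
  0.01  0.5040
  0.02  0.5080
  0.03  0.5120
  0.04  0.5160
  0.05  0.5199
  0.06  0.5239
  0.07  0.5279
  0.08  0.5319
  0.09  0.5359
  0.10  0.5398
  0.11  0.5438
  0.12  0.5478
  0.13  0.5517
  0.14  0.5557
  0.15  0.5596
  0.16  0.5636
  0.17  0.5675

T = 2;  σ√T = 0.4101
d₁ = [ln(361/364) + (0.032 − 0.043 + 0.29²/2)·2] / 0.4101 = [-0.0083 + 0.0621] / 0.4101 = 0.1312 ≈ 0.13
d₂ = d₁ − σ√T = 0.1312 − 0.4101 = -0.2789 ≈ -0.28
exp(−qT) = exp(−0.043·2) = 0.9176;  exp(−rT) = exp(−0.032·2) = 0.9380
N(d₁) = N(0.13) = 0.5517;  N(d₂) = N(-0.28) = 0.3897
C = 361·0.9176·0.5517 − 364·0.9380·0.3897 = 182.7526 − 133.0561 = 49.6966

£49.70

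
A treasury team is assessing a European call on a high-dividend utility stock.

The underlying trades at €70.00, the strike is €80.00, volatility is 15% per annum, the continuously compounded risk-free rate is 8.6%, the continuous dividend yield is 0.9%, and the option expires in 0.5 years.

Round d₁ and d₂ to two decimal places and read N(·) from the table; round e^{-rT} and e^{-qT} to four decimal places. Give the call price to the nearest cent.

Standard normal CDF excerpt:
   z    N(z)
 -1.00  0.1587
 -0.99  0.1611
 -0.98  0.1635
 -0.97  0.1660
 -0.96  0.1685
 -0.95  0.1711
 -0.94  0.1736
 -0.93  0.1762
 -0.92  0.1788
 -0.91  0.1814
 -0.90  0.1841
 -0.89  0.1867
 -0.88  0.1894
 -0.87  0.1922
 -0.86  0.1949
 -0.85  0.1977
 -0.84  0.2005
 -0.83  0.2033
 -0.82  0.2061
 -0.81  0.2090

T = 0.5;  σ√T = 0.1061
ln(S/K) + (r − q + σ²/2)T = ln(70/80) + (0.086 − 0.009 + 0.15²/2)·0.5 = -0.1335 + 0.0441 = -0.0894
d₁ = -0.0894 / 0.1061 = -0.8429 → -0.84
d₂ = d₁ − σ√T = -0.8429 − 0.1061 = -0.9490 → -0.95
e^(−qT) = e^(−0.009·0.5) = 0.9955;  e^(−rT) = e^(−0.086·0.5) = 0.9579
N(d₁) = N(-0.84) = 0.2005;  N(d₂) = N(-0.95) = 0.1711
C = 70·0.9955·0.2005 − 80·0.9579·0.1711 = 13.9718 − 13.1117 = 0.8601

€0.86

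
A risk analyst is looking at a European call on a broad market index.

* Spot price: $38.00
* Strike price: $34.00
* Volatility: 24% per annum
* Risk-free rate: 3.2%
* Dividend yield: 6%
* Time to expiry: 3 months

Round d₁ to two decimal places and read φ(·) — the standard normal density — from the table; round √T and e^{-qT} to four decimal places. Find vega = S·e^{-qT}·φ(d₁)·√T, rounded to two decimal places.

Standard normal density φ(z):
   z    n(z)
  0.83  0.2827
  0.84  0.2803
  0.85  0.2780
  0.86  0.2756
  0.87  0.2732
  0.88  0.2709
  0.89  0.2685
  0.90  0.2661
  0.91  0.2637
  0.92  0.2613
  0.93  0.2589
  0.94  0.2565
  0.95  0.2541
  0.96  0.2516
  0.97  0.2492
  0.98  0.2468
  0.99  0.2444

σ√T = 0.24 × 0.5000 = 0.1200
d₁ = [ln(38/34) + (0.032 − 0.06 + ½·0.24²)·0.25] / (σ√T) = (0.1112 + 0.0002) / 0.1200 = 0.9285 ⇒ 0.93
√T = √0.25 = 0.5000
φ(d₁) = φ(0.93) = 0.2589
e^(−qT) = e^(−0.06·0.25) = 0.9851
vega = S·e^(−qT)·φ(d₁)·√T = 38·0.9851·0.2589·0.5000 = 4.8458

4.85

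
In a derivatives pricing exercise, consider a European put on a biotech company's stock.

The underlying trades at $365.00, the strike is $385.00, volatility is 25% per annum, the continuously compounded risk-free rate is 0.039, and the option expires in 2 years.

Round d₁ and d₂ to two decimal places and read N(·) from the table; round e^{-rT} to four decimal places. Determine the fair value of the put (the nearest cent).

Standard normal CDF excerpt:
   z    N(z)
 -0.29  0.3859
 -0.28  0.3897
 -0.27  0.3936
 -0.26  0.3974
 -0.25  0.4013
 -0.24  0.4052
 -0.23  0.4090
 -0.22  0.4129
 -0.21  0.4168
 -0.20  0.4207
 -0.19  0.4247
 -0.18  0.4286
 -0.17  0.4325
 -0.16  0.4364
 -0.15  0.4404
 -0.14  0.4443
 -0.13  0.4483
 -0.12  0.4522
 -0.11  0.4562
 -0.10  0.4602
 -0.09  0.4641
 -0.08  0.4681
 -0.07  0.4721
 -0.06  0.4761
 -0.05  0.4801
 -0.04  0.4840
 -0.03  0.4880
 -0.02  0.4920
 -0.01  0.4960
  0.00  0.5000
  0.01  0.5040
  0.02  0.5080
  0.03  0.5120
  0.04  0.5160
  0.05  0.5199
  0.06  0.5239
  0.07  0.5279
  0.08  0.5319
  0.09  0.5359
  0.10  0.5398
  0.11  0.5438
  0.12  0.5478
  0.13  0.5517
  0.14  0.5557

σ√T = 0.25 × 1.4142 = 0.3536
d₁ = [ln(365/385) + (0.039 + ½·0.25²)·2] / (σ√T) = (-0.0533 + 0.1405) / 0.3536 = 0.2465 → 0.25
d₂ = 0.2465 − 0.3536 = -0.1070 → -0.11
e^(−rT) = e^(−0.039·2) = 0.9250
N(−d₂) = N(0.11) = 0.5438;  N(−d₁) = N(-0.25) = 0.4013
P = 385·0.9250·0.5438 − 365·0.4013 = 193.6608 − 146.4745 = 47.1863

$47.19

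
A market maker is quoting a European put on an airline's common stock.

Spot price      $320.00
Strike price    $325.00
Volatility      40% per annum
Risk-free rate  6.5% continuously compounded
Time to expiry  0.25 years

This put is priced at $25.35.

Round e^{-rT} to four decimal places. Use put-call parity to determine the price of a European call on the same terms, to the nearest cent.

$25.58

exp(−rT) = exp(−0.065·0.25) = 0.9839
Put-call parity: C − P = S − K·e^(−rT) = 320 − 325·0.9839 = 320 − 319.7675 = 0.2325
C = P + (C − P) = 25.35 + (0.2325) = 25.5825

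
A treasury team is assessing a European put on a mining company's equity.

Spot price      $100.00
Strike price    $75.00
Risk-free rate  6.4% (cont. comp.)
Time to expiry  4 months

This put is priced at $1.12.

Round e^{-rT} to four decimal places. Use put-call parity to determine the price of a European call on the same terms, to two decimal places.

$27.70

e^(−rT) = e^(−0.064·0.3333) = 0.9789
Put-call parity: C − P = S − K·e^(−rT) = 100 − 75·0.9789 = 100 − 73.4175 = 26.5825
C = P + (C − P) = 1.12 + (26.5825) = 27.7025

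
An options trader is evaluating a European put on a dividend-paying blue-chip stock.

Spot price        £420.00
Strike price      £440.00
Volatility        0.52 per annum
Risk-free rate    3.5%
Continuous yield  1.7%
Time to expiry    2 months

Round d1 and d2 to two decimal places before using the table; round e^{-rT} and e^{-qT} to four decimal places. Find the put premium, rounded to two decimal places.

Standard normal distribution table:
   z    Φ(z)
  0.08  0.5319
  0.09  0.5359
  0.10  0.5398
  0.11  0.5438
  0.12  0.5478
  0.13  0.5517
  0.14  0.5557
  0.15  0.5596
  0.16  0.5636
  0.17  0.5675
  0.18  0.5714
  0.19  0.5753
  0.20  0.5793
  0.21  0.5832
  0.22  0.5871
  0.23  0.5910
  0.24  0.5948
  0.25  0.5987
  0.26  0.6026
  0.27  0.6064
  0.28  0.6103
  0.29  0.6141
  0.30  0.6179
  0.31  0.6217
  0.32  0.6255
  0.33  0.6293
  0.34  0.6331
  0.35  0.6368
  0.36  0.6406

σ√T = 0.52·√0.1667 = 0.2123
d₁ = [ln(420/440) + (0.035 − 0.017 + 0.52²/2)·0.1667] / 0.2123 = [-0.0465 + 0.0255] / 0.2123 = -0.0989 ⇒ -0.10
d₂ = d₁ − σ√T = -0.0989 − 0.2123 = -0.3111 ⇒ -0.31
e^(−qT) = e^(−0.017·0.1667) = 0.9972;  e^(−rT) = e^(−0.035·0.1667) = 0.9942
P = 440·0.9942·N(0.31) − 420·0.9972·N(0.10) = 440·0.9942·0.6217 − 420·0.9972·0.5398 = 271.9614 − 226.0812 = 45.8802

£45.88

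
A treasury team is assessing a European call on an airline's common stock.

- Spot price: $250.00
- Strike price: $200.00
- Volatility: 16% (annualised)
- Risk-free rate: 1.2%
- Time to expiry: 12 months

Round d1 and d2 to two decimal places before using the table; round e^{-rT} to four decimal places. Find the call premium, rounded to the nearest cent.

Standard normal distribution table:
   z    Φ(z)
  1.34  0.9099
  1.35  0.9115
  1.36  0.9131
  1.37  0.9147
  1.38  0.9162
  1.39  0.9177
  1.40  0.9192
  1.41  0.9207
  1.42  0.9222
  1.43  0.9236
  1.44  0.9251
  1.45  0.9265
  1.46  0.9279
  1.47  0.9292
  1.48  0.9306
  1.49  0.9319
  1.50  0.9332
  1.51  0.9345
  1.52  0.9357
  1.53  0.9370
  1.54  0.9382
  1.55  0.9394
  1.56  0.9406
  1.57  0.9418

σ√T = 0.16·√1 = 0.1600
ln(S/K) + (r + σ²/2)T = ln(250/200) + (0.012 + 0.16²/2)·1 = 0.2231 + 0.0248 = 0.2479
d₁ = 0.2479 / 0.1600 = 1.5496 → 1.55
d₂ = d₁ − σ√T = 1.5496 − 0.1600 = 1.3896 → 1.39
exp(−rT) = exp(−0.012·1) = 0.9881
N(d₁) = N(1.55) = 0.9394;  N(d₂) = N(1.39) = 0.9177
C = 250·0.9394 − 200·0.9881·0.9177 = 234.8500 − 181.3559 = 53.4941

$53.49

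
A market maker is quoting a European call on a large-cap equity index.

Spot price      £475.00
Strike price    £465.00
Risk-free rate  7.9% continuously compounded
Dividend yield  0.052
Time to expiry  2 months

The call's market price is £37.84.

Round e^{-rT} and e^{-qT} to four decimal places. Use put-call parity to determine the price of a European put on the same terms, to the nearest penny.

£25.83

e^(−qT) = e^(−0.052·0.1667) = 0.9914;  e^(−rT) = e^(−0.079·0.1667) = 0.9869
Put-call parity: C − P = S·e^(−qT) − K·e^(−rT) = 475·0.9914 − 465·0.9869 = 470.9150 − 458.9085 = 12.0065
P = C − (C − P) = 37.84 − (12.0065) = 25.8335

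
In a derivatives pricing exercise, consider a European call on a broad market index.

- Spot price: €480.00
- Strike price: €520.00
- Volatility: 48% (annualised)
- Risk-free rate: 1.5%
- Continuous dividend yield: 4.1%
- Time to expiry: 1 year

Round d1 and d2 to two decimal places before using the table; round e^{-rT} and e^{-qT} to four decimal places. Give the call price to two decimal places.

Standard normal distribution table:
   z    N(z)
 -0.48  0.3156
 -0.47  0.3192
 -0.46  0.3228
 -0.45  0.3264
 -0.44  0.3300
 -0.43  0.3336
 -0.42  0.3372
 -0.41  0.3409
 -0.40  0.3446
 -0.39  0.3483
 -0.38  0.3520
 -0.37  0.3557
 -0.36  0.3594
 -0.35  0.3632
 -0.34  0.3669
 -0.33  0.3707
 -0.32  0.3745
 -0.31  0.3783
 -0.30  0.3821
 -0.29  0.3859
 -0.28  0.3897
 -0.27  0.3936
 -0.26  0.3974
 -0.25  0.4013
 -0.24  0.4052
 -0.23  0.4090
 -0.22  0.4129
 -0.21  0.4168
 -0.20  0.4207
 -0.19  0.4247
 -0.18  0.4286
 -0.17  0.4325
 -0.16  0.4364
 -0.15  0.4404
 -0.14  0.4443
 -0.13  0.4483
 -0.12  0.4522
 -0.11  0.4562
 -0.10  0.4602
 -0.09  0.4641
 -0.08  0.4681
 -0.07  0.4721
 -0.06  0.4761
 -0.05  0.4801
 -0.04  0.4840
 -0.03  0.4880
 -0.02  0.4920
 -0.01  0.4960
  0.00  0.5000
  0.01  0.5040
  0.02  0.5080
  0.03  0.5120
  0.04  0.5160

€68.68

σ√T = 0.48·√1 = 0.4800
d₁ = [ln(480/520) + (0.015 − 0.041 + 0.48²/2)·1] / 0.4800 = [-0.0800 + 0.0892] / 0.4800 = 0.0191 ⇒ 0.02
d₂ = d₁ − σ√T = 0.0191 − 0.4800 = -0.4609 ⇒ -0.46
e^(−qT) = e^(−0.041·1) = 0.9598;  e^(−rT) = e^(−0.015·1) = 0.9851
N(d₁) = N(0.02) = 0.5080;  N(d₂) = N(-0.46) = 0.3228
C = 480·0.9598·0.5080 − 520·0.9851·0.3228 = 234.0376 − 165.3549 = 68.6827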